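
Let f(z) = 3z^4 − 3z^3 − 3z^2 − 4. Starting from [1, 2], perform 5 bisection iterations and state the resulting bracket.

m = 1.5, f(m) = -5.6875 (−); new bracket [1.5, 2]
m = 1.75, f(m) = -1.128906 (−); new bracket [1.75, 2]
m = 1.875, f(m) = 2.756592 (+); new bracket [1.75, 1.875]
m = 1.8125, f(m) = 0.6582 (+); new bracket [1.75, 1.8125]
m = 1.78125, f(m) = -0.2725 (−); new bracket [1.78125, 1.8125]

[1.78125, 1.8125]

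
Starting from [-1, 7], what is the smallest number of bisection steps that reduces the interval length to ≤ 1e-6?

Width after n steps is 8/2^n. Need 2^n ≥ 8/1e-6 = 8000000.
2^22 = 4194304 < 8000000 ≤ 2^23 = 8388608, so n = 23.

23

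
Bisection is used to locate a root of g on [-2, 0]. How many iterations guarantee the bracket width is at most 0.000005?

Width after n steps is 2/2^n. Need 2^n ≥ 2/0.000005 = 400000.
2^18 = 262144 < 400000 ≤ 2^19 = 524288, so n = 19.

19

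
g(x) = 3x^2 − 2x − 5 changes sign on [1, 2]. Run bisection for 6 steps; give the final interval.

[1.65625, 1.671875]

midpoint 1.5: g = -1.25 < 0 → [1.5, 2]
midpoint 1.75: g = 0.6875 > 0 → [1.5, 1.75]
midpoint 1.625: g = -0.328125 < 0 → [1.625, 1.75]
midpoint 1.6875: g = 0.168 > 0 → [1.625, 1.6875]
midpoint 1.65625: g = -0.083 < 0 → [1.65625, 1.6875]
midpoint 1.671875: g = 0.0417 > 0 → [1.65625, 1.671875]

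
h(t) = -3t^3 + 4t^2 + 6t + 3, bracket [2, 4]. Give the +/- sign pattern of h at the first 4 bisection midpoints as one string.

--+-

midpoint 3: h = -24 < 0 → [2, 3]
midpoint 2.5: h = -3.875 < 0 → [2, 2.5]
midpoint 2.25: h = 2.578125 > 0 → [2.25, 2.5]
midpoint 2.375: h = -0.377 < 0 → [2.25, 2.375]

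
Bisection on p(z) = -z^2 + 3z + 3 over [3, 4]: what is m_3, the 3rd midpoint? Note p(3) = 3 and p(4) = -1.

m = 3.5, p(m) = 1.25 (+); new bracket [3.5, 4]
m = 3.75, p(m) = 0.1875 (+); new bracket [3.75, 4]
m = 3.875, p(m) = -0.390625 (−); new bracket [3.75, 3.875]

3.875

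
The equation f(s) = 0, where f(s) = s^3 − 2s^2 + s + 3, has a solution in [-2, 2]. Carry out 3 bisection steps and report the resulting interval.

s = 0 gives f = 3, positive; keep [-2, 0]
s = -1 gives f = -1, negative; keep [-1, 0]
s = -0.5 gives f = 1.875, positive; keep [-1, -0.5]

[-1, -0.5]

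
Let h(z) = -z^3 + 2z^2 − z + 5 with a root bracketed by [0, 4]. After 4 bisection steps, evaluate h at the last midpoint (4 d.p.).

z = 2 gives h = 3, positive; keep [2, 4]
z = 3 gives h = -7, negative; keep [2, 3]
z = 2.5 gives h = -0.625, negative; keep [2, 2.5]
z = 2.25 gives h = 1.4844, positive; keep [2.25, 2.5]

1.4844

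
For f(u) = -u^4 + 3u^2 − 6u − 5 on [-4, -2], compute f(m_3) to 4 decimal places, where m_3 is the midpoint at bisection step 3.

m = -3, f(m) = -41 (−); new bracket [-3, -2]
m = -2.5, f(m) = -10.3125 (−); new bracket [-2.5, -2]
m = -2.25, f(m) = -1.941406 (−); new bracket [-2.25, -2]

-1.9414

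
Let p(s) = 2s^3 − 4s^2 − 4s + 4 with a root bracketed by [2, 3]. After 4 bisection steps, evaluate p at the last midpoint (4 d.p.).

m = 2.5, p(m) = 0.25 (+); new bracket [2, 2.5]
m = 2.25, p(m) = -2.46875 (−); new bracket [2.25, 2.5]
m = 2.375, p(m) = -1.269531 (−); new bracket [2.375, 2.5]
m = 2.4375, p(m) = -0.5513 (−); new bracket [2.4375, 2.5]

-0.5513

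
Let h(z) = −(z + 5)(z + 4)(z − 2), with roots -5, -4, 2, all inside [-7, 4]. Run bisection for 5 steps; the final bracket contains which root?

h(-1.5) = 30.625 > 0, so the root lies in [-1.5, 4]
h(1.25) = 24.609375 > 0, so the root lies in [1.25, 4]
h(2.625) = -31.572266 < 0, so the root lies in [1.25, 2.625]
h(1.9375) = 2.5745 > 0, so the root lies in [1.9375, 2.625]
h(2.28125) = -12.8631 < 0, so the root lies in [1.9375, 2.28125]

2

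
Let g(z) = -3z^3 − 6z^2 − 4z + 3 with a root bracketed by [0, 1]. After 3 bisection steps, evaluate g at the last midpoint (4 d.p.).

z = 0.5 gives g = -0.875, negative; keep [0, 0.5]
z = 0.25 gives g = 1.578125, positive; keep [0.25, 0.5]
z = 0.375 gives g = 0.498047, positive; keep [0.375, 0.5]

0.4980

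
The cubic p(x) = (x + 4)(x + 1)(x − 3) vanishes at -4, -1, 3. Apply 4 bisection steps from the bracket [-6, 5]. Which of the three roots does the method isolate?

3

x = -0.5 gives p = -6.125, negative; keep [-0.5, 5]
x = 2.25 gives p = -15.234375, negative; keep [2.25, 5]
x = 3.625 gives p = 22.041016, positive; keep [2.25, 3.625]
x = 2.9375 gives p = -1.7073, negative; keep [2.9375, 3.625]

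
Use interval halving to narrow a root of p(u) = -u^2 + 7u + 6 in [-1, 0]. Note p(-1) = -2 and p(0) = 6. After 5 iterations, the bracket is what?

m = -0.5, p(m) = 2.25 (+); new bracket [-1, -0.5]
m = -0.75, p(m) = 0.1875 (+); new bracket [-1, -0.75]
m = -0.875, p(m) = -0.890625 (−); new bracket [-0.875, -0.75]
m = -0.8125, p(m) = -0.3477 (−); new bracket [-0.8125, -0.75]
m = -0.78125, p(m) = -0.0791 (−); new bracket [-0.78125, -0.75]

[-0.78125, -0.75]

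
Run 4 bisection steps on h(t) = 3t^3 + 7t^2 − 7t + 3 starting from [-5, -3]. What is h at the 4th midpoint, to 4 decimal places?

midpoint -4: h = -49 < 0 → [-4, -3]
midpoint -3.5: h = -15.375 < 0 → [-3.5, -3]
midpoint -3.25: h = -3.296875 < 0 → [-3.25, -3]
midpoint -3.125: h = 1.6816 > 0 → [-3.25, -3.125]

1.6816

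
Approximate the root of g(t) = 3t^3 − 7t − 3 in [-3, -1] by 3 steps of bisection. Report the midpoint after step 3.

-1.25

t = -2 gives g = -13, negative; keep [-2, -1]
t = -1.5 gives g = -2.625, negative; keep [-1.5, -1]
t = -1.25 gives g = -0.109375, negative; keep [-1.25, -1]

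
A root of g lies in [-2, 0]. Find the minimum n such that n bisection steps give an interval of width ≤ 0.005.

Width after n steps is 2/2^n. Need 2^n ≥ 2/0.005 = 400.
2^8 = 256 < 400 ≤ 2^9 = 512, so n = 9.

9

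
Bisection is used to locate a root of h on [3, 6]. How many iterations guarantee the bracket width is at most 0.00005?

16

Width after n steps is 3/2^n. Need 2^n ≥ 3/0.00005 = 60000.
2^15 = 32768 < 60000 ≤ 2^16 = 65536, so n = 16.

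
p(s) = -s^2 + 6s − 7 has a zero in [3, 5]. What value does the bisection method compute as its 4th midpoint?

4.375

s = 4 gives p = 1, positive; keep [4, 5]
s = 4.5 gives p = -0.25, negative; keep [4, 4.5]
s = 4.25 gives p = 0.4375, positive; keep [4.25, 4.5]
s = 4.375 gives p = 0.1094, positive; keep [4.375, 4.5]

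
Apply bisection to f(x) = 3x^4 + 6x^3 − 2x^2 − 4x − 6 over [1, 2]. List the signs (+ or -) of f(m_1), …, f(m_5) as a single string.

+++--

midpoint 1.5: f = 18.9375 > 0 → [1, 1.5]
midpoint 1.25: f = 4.917969 > 0 → [1, 1.25]
midpoint 1.125: f = 0.317139 > 0 → [1, 1.125]
midpoint 1.0625: f = -1.4877 < 0 → [1.0625, 1.125]
midpoint 1.09375: f = -0.6236 < 0 → [1.09375, 1.125]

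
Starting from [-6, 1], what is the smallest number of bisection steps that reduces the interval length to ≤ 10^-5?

Width after n steps is 7/2^n. Need 2^n ≥ 7/10^-5 = 700000.
2^19 = 524288 < 700000 ≤ 2^20 = 1048576, so n = 20.

20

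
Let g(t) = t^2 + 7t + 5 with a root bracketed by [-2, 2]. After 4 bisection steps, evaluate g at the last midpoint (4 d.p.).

t = 0 gives g = 5, positive; keep [-2, 0]
t = -1 gives g = -1, negative; keep [-1, 0]
t = -0.5 gives g = 1.75, positive; keep [-1, -0.5]
t = -0.75 gives g = 0.3125, positive; keep [-1, -0.75]

0.3125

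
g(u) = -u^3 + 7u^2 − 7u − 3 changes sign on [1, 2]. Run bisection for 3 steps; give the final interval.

[1.625, 1.75]

midpoint 1.5: g = -1.125 < 0 → [1.5, 2]
midpoint 1.75: g = 0.828125 > 0 → [1.5, 1.75]
midpoint 1.625: g = -0.181641 < 0 → [1.625, 1.75]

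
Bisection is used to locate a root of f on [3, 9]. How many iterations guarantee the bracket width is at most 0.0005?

14

Width after n steps is 6/2^n. Need 2^n ≥ 6/0.0005 = 12000.
2^13 = 8192 < 12000 ≤ 2^14 = 16384, so n = 14.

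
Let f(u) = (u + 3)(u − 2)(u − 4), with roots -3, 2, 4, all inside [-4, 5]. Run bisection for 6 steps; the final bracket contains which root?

f(0.5) = 18.375 > 0, so the root lies in [-4, 0.5]
f(-1.75) = 26.953125 > 0, so the root lies in [-4, -1.75]
f(-2.875) = 4.189453 > 0, so the root lies in [-4, -2.875]
f(-3.4375) = -17.6931 < 0, so the root lies in [-3.4375, -2.875]
f(-3.15625) = -5.7655 < 0, so the root lies in [-3.15625, -2.875]
f(-3.015625) = -0.5498 < 0, so the root lies in [-3.015625, -2.875]

-3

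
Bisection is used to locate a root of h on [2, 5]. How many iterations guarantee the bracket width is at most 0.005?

Width after n steps is 3/2^n. Need 2^n ≥ 3/0.005 = 600.
2^9 = 512 < 600 ≤ 2^10 = 1024, so n = 10.

10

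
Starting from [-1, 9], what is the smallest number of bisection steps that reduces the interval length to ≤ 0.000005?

Width after n steps is 10/2^n. Need 2^n ≥ 10/0.000005 = 2000000.
2^20 = 1048576 < 2000000 ≤ 2^21 = 2097152, so n = 21.

21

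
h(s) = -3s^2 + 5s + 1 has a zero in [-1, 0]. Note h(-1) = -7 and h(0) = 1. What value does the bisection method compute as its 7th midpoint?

-0.1796875

midpoint -0.5: h = -2.25 < 0 → [-0.5, 0]
midpoint -0.25: h = -0.4375 < 0 → [-0.25, 0]
midpoint -0.125: h = 0.328125 > 0 → [-0.25, -0.125]
midpoint -0.1875: h = -0.043 < 0 → [-0.1875, -0.125]
midpoint -0.15625: h = 0.1455 > 0 → [-0.1875, -0.15625]
midpoint -0.171875: h = 0.052 > 0 → [-0.1875, -0.171875]
midpoint -0.1796875: h = 0.0047 > 0 → [-0.1875, -0.1796875]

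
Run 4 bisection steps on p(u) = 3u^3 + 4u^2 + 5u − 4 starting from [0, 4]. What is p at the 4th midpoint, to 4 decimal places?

p(2) = 46 > 0, so the root lies in [0, 2]
p(1) = 8 > 0, so the root lies in [0, 1]
p(0.5) = -0.125 < 0, so the root lies in [0.5, 1]
p(0.75) = 3.2656 > 0, so the root lies in [0.5, 0.75]

3.2656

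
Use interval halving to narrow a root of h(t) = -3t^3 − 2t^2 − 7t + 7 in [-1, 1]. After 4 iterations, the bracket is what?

[0.625, 0.75]

h(0) = 7 > 0, so the root lies in [0, 1]
h(0.5) = 2.625 > 0, so the root lies in [0.5, 1]
h(0.75) = -0.640625 < 0, so the root lies in [0.5, 0.75]
h(0.625) = 1.1113 > 0, so the root lies in [0.625, 0.75]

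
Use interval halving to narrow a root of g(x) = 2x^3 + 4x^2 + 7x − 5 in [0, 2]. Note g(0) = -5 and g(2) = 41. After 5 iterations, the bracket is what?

x = 1 gives g = 8, positive; keep [0, 1]
x = 0.5 gives g = -0.25, negative; keep [0.5, 1]
x = 0.75 gives g = 3.34375, positive; keep [0.5, 0.75]
x = 0.625 gives g = 1.4258, positive; keep [0.5, 0.625]
x = 0.5625 gives g = 0.5591, positive; keep [0.5, 0.5625]

[0.5, 0.5625]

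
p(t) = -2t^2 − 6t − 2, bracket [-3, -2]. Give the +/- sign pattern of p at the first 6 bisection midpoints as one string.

+--+++

p(-2.5) = 0.5 > 0, so the root lies in [-3, -2.5]
p(-2.75) = -0.625 < 0, so the root lies in [-2.75, -2.5]
p(-2.625) = -0.03125 < 0, so the root lies in [-2.625, -2.5]
p(-2.5625) = 0.2422 > 0, so the root lies in [-2.625, -2.5625]
p(-2.59375) = 0.1074 > 0, so the root lies in [-2.625, -2.59375]
p(-2.609375) = 0.0386 > 0, so the root lies in [-2.625, -2.609375]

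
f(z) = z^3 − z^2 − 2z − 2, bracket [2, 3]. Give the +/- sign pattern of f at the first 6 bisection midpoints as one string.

z = 2.5 gives f = 2.375, positive; keep [2, 2.5]
z = 2.25 gives f = -0.171875, negative; keep [2.25, 2.5]
z = 2.375 gives f = 1.005859, positive; keep [2.25, 2.375]
z = 2.3125 gives f = 0.3938, positive; keep [2.25, 2.3125]
z = 2.28125 gives f = 0.1053, positive; keep [2.25, 2.28125]
z = 2.265625 gives f = -0.0347, negative; keep [2.265625, 2.28125]

+-+++-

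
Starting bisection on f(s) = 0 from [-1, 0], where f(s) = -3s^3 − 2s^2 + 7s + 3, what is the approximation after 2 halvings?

-0.25

midpoint -0.5: f = -0.625 < 0 → [-0.5, 0]
midpoint -0.25: f = 1.171875 > 0 → [-0.5, -0.25]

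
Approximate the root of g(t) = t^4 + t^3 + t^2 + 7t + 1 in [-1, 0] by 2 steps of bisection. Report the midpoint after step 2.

t = -0.5 gives g = -2.3125, negative; keep [-0.5, 0]
t = -0.25 gives g = -0.699219, negative; keep [-0.25, 0]

-0.25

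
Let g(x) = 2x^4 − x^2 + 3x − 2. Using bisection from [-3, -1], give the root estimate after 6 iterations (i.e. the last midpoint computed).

-1.40625

m = -2, g(m) = 20 (+); new bracket [-2, -1]
m = -1.5, g(m) = 1.375 (+); new bracket [-1.5, -1]
m = -1.25, g(m) = -2.429688 (−); new bracket [-1.5, -1.25]
m = -1.375, g(m) = -0.8667 (−); new bracket [-1.5, -1.375]
m = -1.4375, g(m) = 0.1612 (+); new bracket [-1.4375, -1.375]
m = -1.40625, g(m) = -0.375 (−); new bracket [-1.4375, -1.40625]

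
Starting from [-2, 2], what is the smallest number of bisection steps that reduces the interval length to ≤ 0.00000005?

Width after n steps is 4/2^n. Need 2^n ≥ 4/0.00000005 = 80000000.
2^26 = 67108864 < 80000000 ≤ 2^27 = 134217728, so n = 27.

27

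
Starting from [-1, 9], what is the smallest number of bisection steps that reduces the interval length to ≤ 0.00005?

Width after n steps is 10/2^n. Need 2^n ≥ 10/0.00005 = 200000.
2^17 = 131072 < 200000 ≤ 2^18 = 262144, so n = 18.

18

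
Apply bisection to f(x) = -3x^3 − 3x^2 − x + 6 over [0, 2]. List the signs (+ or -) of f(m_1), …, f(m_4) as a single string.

m = 1, f(m) = -1 (−); new bracket [0, 1]
m = 0.5, f(m) = 4.375 (+); new bracket [0.5, 1]
m = 0.75, f(m) = 2.296875 (+); new bracket [0.75, 1]
m = 0.875, f(m) = 0.8184 (+); new bracket [0.875, 1]

-+++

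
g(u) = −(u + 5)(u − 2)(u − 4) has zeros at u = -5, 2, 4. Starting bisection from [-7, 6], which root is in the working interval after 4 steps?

-5

m = -0.5, g(m) = -50.625 (−); new bracket [-7, -0.5]
m = -3.75, g(m) = -55.703125 (−); new bracket [-7, -3.75]
m = -5.375, g(m) = 25.927734 (+); new bracket [-5.375, -3.75]
m = -4.5625, g(m) = -24.5837 (−); new bracket [-5.375, -4.5625]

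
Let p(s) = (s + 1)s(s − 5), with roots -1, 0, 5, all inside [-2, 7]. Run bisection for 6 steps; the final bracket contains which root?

p(2.5) = -21.875 < 0, so the root lies in [2.5, 7]
p(4.75) = -6.828125 < 0, so the root lies in [4.75, 7]
p(5.875) = 35.341797 > 0, so the root lies in [4.75, 5.875]
p(5.3125) = 10.4797 > 0, so the root lies in [4.75, 5.3125]
p(5.03125) = 0.9483 > 0, so the root lies in [4.75, 5.03125]
p(4.890625) = -3.151 < 0, so the root lies in [4.890625, 5.03125]

5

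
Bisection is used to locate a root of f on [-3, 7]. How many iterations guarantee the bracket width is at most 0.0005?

15

Width after n steps is 10/2^n. Need 2^n ≥ 10/0.0005 = 20000.
2^14 = 16384 < 20000 ≤ 2^15 = 32768, so n = 15.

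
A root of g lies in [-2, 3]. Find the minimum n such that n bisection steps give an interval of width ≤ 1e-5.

Width after n steps is 5/2^n. Need 2^n ≥ 5/1e-5 = 500000.
2^18 = 262144 < 500000 ≤ 2^19 = 524288, so n = 19.

19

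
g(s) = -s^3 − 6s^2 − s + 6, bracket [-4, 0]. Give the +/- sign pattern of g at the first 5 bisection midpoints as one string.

m = -2, g(m) = -8 (−); new bracket [-2, 0]
m = -1, g(m) = 2 (+); new bracket [-2, -1]
m = -1.5, g(m) = -2.625 (−); new bracket [-1.5, -1]
m = -1.25, g(m) = -0.1719 (−); new bracket [-1.25, -1]
m = -1.125, g(m) = 0.9551 (+); new bracket [-1.25, -1.125]

-+--+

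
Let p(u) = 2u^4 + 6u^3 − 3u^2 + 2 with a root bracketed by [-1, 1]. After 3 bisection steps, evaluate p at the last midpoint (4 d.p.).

m = 0, p(m) = 2 (+); new bracket [-1, 0]
m = -0.5, p(m) = 0.625 (+); new bracket [-1, -0.5]
m = -0.75, p(m) = -1.585938 (−); new bracket [-0.75, -0.5]

-1.5859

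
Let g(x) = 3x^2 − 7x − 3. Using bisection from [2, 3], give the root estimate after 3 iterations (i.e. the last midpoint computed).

g(2.5) = -1.75 < 0, so the root lies in [2.5, 3]
g(2.75) = 0.4375 > 0, so the root lies in [2.5, 2.75]
g(2.625) = -0.703125 < 0, so the root lies in [2.625, 2.75]

2.625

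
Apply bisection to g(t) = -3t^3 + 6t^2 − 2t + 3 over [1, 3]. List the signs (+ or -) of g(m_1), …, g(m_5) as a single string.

-+++-

m = 2, g(m) = -1 (−); new bracket [1, 2]
m = 1.5, g(m) = 3.375 (+); new bracket [1.5, 2]
m = 1.75, g(m) = 1.796875 (+); new bracket [1.75, 2]
m = 1.875, g(m) = 0.5684 (+); new bracket [1.875, 2]
m = 1.9375, g(m) = -0.1711 (−); new bracket [1.875, 1.9375]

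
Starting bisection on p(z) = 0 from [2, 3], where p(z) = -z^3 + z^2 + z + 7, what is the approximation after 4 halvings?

2.5625

midpoint 2.5: p = 0.125 > 0 → [2.5, 3]
midpoint 2.75: p = -3.484375 < 0 → [2.5, 2.75]
midpoint 2.625: p = -1.572266 < 0 → [2.5, 2.625]
midpoint 2.5625: p = -0.6975 < 0 → [2.5, 2.5625]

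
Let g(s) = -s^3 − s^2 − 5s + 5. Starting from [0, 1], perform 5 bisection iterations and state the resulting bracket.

[0.78125, 0.8125]

g(0.5) = 2.125 > 0, so the root lies in [0.5, 1]
g(0.75) = 0.265625 > 0, so the root lies in [0.75, 1]
g(0.875) = -0.810547 < 0, so the root lies in [0.75, 0.875]
g(0.8125) = -0.259 < 0, so the root lies in [0.75, 0.8125]
g(0.78125) = 0.0066 > 0, so the root lies in [0.78125, 0.8125]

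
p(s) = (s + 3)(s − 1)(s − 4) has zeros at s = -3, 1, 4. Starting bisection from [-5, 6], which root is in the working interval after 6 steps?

-3

midpoint 0.5: p = 6.125 > 0 → [-5, 0.5]
midpoint -2.25: p = 15.234375 > 0 → [-5, -2.25]
midpoint -3.625: p = -22.041016 < 0 → [-3.625, -2.25]
midpoint -2.9375: p = 1.7073 > 0 → [-3.625, -2.9375]
midpoint -3.28125: p = -8.7674 < 0 → [-3.28125, -2.9375]
midpoint -3.109375: p = -3.1954 < 0 → [-3.109375, -2.9375]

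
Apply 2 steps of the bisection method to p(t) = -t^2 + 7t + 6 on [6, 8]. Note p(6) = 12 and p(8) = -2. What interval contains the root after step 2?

[7.5, 8]

t = 7 gives p = 6, positive; keep [7, 8]
t = 7.5 gives p = 2.25, positive; keep [7.5, 8]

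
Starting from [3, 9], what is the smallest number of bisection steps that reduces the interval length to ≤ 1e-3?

13

Width after n steps is 6/2^n. Need 2^n ≥ 6/1e-3 = 6000.
2^12 = 4096 < 6000 ≤ 2^13 = 8192, so n = 13.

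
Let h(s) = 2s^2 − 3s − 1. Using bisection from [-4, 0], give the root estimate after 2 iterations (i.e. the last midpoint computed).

-1

h(-2) = 13 > 0, so the root lies in [-2, 0]
h(-1) = 4 > 0, so the root lies in [-1, 0]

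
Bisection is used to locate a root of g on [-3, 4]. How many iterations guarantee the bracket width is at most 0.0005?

Width after n steps is 7/2^n. Need 2^n ≥ 7/0.0005 = 14000.
2^13 = 8192 < 14000 ≤ 2^14 = 16384, so n = 14.

14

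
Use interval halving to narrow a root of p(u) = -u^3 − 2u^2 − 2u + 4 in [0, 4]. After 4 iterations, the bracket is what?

u = 2 gives p = -16, negative; keep [0, 2]
u = 1 gives p = -1, negative; keep [0, 1]
u = 0.5 gives p = 2.375, positive; keep [0.5, 1]
u = 0.75 gives p = 0.9531, positive; keep [0.75, 1]

[0.75, 1]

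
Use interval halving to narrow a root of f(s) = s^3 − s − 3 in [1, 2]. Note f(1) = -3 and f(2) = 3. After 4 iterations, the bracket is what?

m = 1.5, f(m) = -1.125 (−); new bracket [1.5, 2]
m = 1.75, f(m) = 0.609375 (+); new bracket [1.5, 1.75]
m = 1.625, f(m) = -0.333984 (−); new bracket [1.625, 1.75]
m = 1.6875, f(m) = 0.1179 (+); new bracket [1.625, 1.6875]

[1.625, 1.6875]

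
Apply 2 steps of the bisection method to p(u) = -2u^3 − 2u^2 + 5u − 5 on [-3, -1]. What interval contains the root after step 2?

m = -2, p(m) = -7 (−); new bracket [-3, -2]
m = -2.5, p(m) = 1.25 (+); new bracket [-2.5, -2]

[-2.5, -2]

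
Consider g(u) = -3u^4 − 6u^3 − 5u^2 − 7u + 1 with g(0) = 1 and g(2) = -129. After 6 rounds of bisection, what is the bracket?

u = 1 gives g = -20, negative; keep [0, 1]
u = 0.5 gives g = -4.6875, negative; keep [0, 0.5]
u = 0.25 gives g = -1.167969, negative; keep [0, 0.25]
u = 0.125 gives g = 0.0344, positive; keep [0.125, 0.25]
u = 0.1875 gives g = -0.5315, negative; keep [0.125, 0.1875]
u = 0.15625 gives g = -0.2405, negative; keep [0.125, 0.15625]

[0.125, 0.15625]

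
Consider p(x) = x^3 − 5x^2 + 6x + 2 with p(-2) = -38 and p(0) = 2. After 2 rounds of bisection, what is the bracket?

[-0.5, 0]

m = -1, p(m) = -10 (−); new bracket [-1, 0]
m = -0.5, p(m) = -2.375 (−); new bracket [-0.5, 0]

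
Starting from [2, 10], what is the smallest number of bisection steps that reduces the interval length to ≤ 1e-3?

13

Width after n steps is 8/2^n. Need 2^n ≥ 8/1e-3 = 8000.
2^12 = 4096 < 8000 ≤ 2^13 = 8192, so n = 13.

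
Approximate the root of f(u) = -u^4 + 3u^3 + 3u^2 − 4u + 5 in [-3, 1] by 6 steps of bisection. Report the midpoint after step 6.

u = -1 gives f = 8, positive; keep [-3, -1]
u = -2 gives f = -15, negative; keep [-2, -1]
u = -1.5 gives f = 2.5625, positive; keep [-2, -1.5]
u = -1.75 gives f = -4.2695, negative; keep [-1.75, -1.5]
u = -1.625 gives f = -0.4241, negative; keep [-1.625, -1.5]
u = -1.5625 gives f = 1.1697, positive; keep [-1.625, -1.5625]

-1.5625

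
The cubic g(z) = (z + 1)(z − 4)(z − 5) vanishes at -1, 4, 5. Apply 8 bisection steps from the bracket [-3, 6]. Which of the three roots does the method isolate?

z = 1.5 gives g = 21.875, positive; keep [-3, 1.5]
z = -0.75 gives g = 6.828125, positive; keep [-3, -0.75]
z = -1.875 gives g = -35.341797, negative; keep [-1.875, -0.75]
z = -1.3125 gives g = -10.4797, negative; keep [-1.3125, -0.75]
z = -1.03125 gives g = -0.9483, negative; keep [-1.03125, -0.75]
z = -0.890625 gives g = 3.151, positive; keep [-1.03125, -0.890625]
z = -0.9609375 gives g = 1.1551, positive; keep [-1.03125, -0.9609375]
z = -0.99609375 gives g = 0.117, positive; keep [-1.03125, -0.99609375]

-1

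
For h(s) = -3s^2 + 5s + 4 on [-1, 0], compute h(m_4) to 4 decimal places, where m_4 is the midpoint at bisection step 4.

m = -0.5, h(m) = 0.75 (+); new bracket [-1, -0.5]
m = -0.75, h(m) = -1.4375 (−); new bracket [-0.75, -0.5]
m = -0.625, h(m) = -0.296875 (−); new bracket [-0.625, -0.5]
m = -0.5625, h(m) = 0.2383 (+); new bracket [-0.625, -0.5625]

0.2383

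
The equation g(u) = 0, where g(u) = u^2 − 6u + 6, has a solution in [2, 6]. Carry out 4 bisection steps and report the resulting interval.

[4.5, 4.75]

u = 4 gives g = -2, negative; keep [4, 6]
u = 5 gives g = 1, positive; keep [4, 5]
u = 4.5 gives g = -0.75, negative; keep [4.5, 5]
u = 4.75 gives g = 0.0625, positive; keep [4.5, 4.75]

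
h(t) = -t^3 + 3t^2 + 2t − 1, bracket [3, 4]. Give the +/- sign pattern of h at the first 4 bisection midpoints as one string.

-+++

m = 3.5, h(m) = -0.125 (−); new bracket [3, 3.5]
m = 3.25, h(m) = 2.859375 (+); new bracket [3.25, 3.5]
m = 3.375, h(m) = 1.478516 (+); new bracket [3.375, 3.5]
m = 3.4375, h(m) = 0.7053 (+); new bracket [3.4375, 3.5]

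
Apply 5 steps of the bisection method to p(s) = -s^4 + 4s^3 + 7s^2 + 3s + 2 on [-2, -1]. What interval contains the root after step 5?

[-1.15625, -1.125]

m = -1.5, p(m) = -5.3125 (−); new bracket [-1.5, -1]
m = -1.25, p(m) = -1.066406 (−); new bracket [-1.25, -1]
m = -1.125, p(m) = 0.187256 (+); new bracket [-1.25, -1.125]
m = -1.1875, p(m) = -0.3782 (−); new bracket [-1.1875, -1.125]
m = -1.15625, p(m) = -0.0809 (−); new bracket [-1.15625, -1.125]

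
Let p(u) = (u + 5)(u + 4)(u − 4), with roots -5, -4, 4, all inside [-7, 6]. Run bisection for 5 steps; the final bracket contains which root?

4

m = -0.5, p(m) = -70.875 (−); new bracket [-0.5, 6]
m = 2.75, p(m) = -65.390625 (−); new bracket [2.75, 6]
m = 4.375, p(m) = 29.443359 (+); new bracket [2.75, 4.375]
m = 3.5625, p(m) = -28.3298 (−); new bracket [3.5625, 4.375]
m = 3.96875, p(m) = -2.2334 (−); new bracket [3.96875, 4.375]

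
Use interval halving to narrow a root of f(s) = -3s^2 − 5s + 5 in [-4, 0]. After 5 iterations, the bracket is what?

[-2.375, -2.25]

f(-2) = 3 > 0, so the root lies in [-4, -2]
f(-3) = -7 < 0, so the root lies in [-3, -2]
f(-2.5) = -1.25 < 0, so the root lies in [-2.5, -2]
f(-2.25) = 1.0625 > 0, so the root lies in [-2.5, -2.25]
f(-2.375) = -0.0469 < 0, so the root lies in [-2.375, -2.25]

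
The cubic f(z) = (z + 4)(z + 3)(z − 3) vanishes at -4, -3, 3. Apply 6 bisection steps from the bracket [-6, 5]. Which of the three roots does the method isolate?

3

m = -0.5, f(m) = -30.625 (−); new bracket [-0.5, 5]
m = 2.25, f(m) = -24.609375 (−); new bracket [2.25, 5]
m = 3.625, f(m) = 31.572266 (+); new bracket [2.25, 3.625]
m = 2.9375, f(m) = -2.5745 (−); new bracket [2.9375, 3.625]
m = 3.28125, f(m) = 12.8631 (+); new bracket [2.9375, 3.28125]
m = 3.109375, f(m) = 4.7506 (+); new bracket [2.9375, 3.109375]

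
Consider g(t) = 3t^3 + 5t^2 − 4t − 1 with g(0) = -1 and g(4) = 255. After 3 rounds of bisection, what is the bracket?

midpoint 2: g = 35 > 0 → [0, 2]
midpoint 1: g = 3 > 0 → [0, 1]
midpoint 0.5: g = -1.375 < 0 → [0.5, 1]

[0.5, 1]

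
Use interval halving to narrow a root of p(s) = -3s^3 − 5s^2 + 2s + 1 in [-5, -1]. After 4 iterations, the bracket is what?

[-2, -1.75]

p(-3) = 31 > 0, so the root lies in [-3, -1]
p(-2) = 1 > 0, so the root lies in [-2, -1]
p(-1.5) = -3.125 < 0, so the root lies in [-2, -1.5]
p(-1.75) = -1.7344 < 0, so the root lies in [-2, -1.75]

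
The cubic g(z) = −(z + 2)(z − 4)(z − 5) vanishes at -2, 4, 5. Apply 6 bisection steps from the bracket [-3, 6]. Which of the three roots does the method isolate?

z = 1.5 gives g = -30.625, negative; keep [-3, 1.5]
z = -0.75 gives g = -34.140625, negative; keep [-3, -0.75]
z = -1.875 gives g = -5.048828, negative; keep [-3, -1.875]
z = -2.4375 gives g = 20.947, positive; keep [-2.4375, -1.875]
z = -2.15625 gives g = 6.8837, positive; keep [-2.15625, -1.875]
z = -2.015625 gives g = 0.6594, positive; keep [-2.015625, -1.875]

-2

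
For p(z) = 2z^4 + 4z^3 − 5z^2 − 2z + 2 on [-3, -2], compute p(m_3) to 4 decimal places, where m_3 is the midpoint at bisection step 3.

-4.5933

midpoint -2.5: p = -8.625 < 0 → [-3, -2.5]
midpoint -2.75: p = 0.882812 > 0 → [-2.75, -2.5]
midpoint -2.625: p = -4.593262 < 0 → [-2.75, -2.625]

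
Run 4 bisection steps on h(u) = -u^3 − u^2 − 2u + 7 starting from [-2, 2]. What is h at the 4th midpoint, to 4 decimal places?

m = 0, h(m) = 7 (+); new bracket [0, 2]
m = 1, h(m) = 3 (+); new bracket [1, 2]
m = 1.5, h(m) = -1.625 (−); new bracket [1, 1.5]
m = 1.25, h(m) = 0.9844 (+); new bracket [1.25, 1.5]

0.9844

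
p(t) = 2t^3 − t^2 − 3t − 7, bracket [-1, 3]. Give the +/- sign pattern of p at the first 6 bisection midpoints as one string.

--++++

t = 1 gives p = -9, negative; keep [1, 3]
t = 2 gives p = -1, negative; keep [2, 3]
t = 2.5 gives p = 10.5, positive; keep [2, 2.5]
t = 2.25 gives p = 3.9688, positive; keep [2, 2.25]
t = 2.125 gives p = 1.3008, positive; keep [2, 2.125]
t = 2.0625 gives p = 0.106, positive; keep [2, 2.0625]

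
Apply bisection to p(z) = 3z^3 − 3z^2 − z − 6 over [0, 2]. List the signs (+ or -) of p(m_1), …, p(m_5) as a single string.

m = 1, p(m) = -7 (−); new bracket [1, 2]
m = 1.5, p(m) = -4.125 (−); new bracket [1.5, 2]
m = 1.75, p(m) = -0.859375 (−); new bracket [1.75, 2]
m = 1.875, p(m) = 1.3535 (+); new bracket [1.75, 1.875]
m = 1.8125, p(m) = 0.1951 (+); new bracket [1.75, 1.8125]

---++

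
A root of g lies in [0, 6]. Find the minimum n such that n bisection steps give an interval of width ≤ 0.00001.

Width after n steps is 6/2^n. Need 2^n ≥ 6/0.00001 = 600000.
2^19 = 524288 < 600000 ≤ 2^20 = 1048576, so n = 20.

20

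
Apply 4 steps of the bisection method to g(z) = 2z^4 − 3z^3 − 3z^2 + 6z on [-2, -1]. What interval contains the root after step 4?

[-1.375, -1.3125]

z = -1.5 gives g = 4.5, positive; keep [-1.5, -1]
z = -1.25 gives g = -1.445312, negative; keep [-1.5, -1.25]
z = -1.375 gives g = 1.025879, positive; keep [-1.375, -1.25]
z = -1.3125 gives g = -0.3249, negative; keep [-1.375, -1.3125]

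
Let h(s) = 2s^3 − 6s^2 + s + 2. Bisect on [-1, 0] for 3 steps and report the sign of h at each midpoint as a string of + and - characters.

-++

h(-0.5) = -0.25 < 0, so the root lies in [-0.5, 0]
h(-0.25) = 1.34375 > 0, so the root lies in [-0.5, -0.25]
h(-0.375) = 0.675781 > 0, so the root lies in [-0.5, -0.375]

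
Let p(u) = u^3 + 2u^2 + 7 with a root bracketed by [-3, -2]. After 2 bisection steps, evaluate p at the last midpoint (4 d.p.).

1.3281

midpoint -2.5: p = 3.875 > 0 → [-3, -2.5]
midpoint -2.75: p = 1.328125 > 0 → [-3, -2.75]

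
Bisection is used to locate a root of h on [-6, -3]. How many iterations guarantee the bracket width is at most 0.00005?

16

Width after n steps is 3/2^n. Need 2^n ≥ 3/0.00005 = 60000.
2^15 = 32768 < 60000 ≤ 2^16 = 65536, so n = 16.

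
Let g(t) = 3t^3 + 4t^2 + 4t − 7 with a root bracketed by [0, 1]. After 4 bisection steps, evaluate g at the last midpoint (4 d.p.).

g(0.5) = -3.625 < 0, so the root lies in [0.5, 1]
g(0.75) = -0.484375 < 0, so the root lies in [0.75, 1]
g(0.875) = 1.572266 > 0, so the root lies in [0.75, 0.875]
g(0.8125) = 0.4998 > 0, so the root lies in [0.75, 0.8125]

0.4998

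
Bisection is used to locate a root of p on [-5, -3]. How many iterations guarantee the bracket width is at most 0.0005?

Width after n steps is 2/2^n. Need 2^n ≥ 2/0.0005 = 4000.
2^11 = 2048 < 4000 ≤ 2^12 = 4096, so n = 12.

12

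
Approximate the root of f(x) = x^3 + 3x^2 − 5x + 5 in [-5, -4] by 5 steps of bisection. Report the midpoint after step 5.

-4.40625

midpoint -4.5: f = -2.875 < 0 → [-4.5, -4]
midpoint -4.25: f = 3.671875 > 0 → [-4.5, -4.25]
midpoint -4.375: f = 0.556641 > 0 → [-4.5, -4.375]
midpoint -4.4375: f = -1.1189 < 0 → [-4.4375, -4.375]
midpoint -4.40625: f = -0.2711 < 0 → [-4.40625, -4.375]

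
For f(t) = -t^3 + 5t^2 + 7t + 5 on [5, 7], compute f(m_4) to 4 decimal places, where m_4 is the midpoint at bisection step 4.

f(6) = 11 > 0, so the root lies in [6, 7]
f(6.5) = -12.875 < 0, so the root lies in [6, 6.5]
f(6.25) = -0.078125 < 0, so the root lies in [6, 6.25]
f(6.125) = 5.6699 > 0, so the root lies in [6.125, 6.25]

5.6699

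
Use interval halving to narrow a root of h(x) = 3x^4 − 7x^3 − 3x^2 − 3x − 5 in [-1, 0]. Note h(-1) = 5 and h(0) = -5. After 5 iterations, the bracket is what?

[-0.8125, -0.78125]

x = -0.5 gives h = -3.1875, negative; keep [-1, -0.5]
x = -0.75 gives h = -0.535156, negative; keep [-1, -0.75]
x = -0.875 gives h = 1.776123, positive; keep [-0.875, -0.75]
x = -0.8125 gives h = 0.5191, positive; keep [-0.8125, -0.75]
x = -0.78125 gives h = -0.0319, negative; keep [-0.8125, -0.78125]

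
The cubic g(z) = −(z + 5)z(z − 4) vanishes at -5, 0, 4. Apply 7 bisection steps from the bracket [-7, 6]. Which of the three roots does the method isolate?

m = -0.5, g(m) = -10.125 (−); new bracket [-7, -0.5]
m = -3.75, g(m) = -36.328125 (−); new bracket [-7, -3.75]
m = -5.375, g(m) = 18.896484 (+); new bracket [-5.375, -3.75]
m = -4.5625, g(m) = -17.0916 (−); new bracket [-5.375, -4.5625]
m = -4.96875, g(m) = -1.3926 (−); new bracket [-5.375, -4.96875]
m = -5.171875, g(m) = 8.153 (+); new bracket [-5.171875, -4.96875]
m = -5.0703125, g(m) = 3.2336 (+); new bracket [-5.0703125, -4.96875]

-5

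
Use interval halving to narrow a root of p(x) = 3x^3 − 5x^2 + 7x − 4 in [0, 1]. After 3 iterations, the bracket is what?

m = 0.5, p(m) = -1.375 (−); new bracket [0.5, 1]
m = 0.75, p(m) = -0.296875 (−); new bracket [0.75, 1]
m = 0.875, p(m) = 0.306641 (+); new bracket [0.75, 0.875]

[0.75, 0.875]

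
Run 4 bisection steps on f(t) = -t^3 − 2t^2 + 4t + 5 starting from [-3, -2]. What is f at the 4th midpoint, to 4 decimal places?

midpoint -2.5: f = -1.875 < 0 → [-3, -2.5]
midpoint -2.75: f = -0.328125 < 0 → [-3, -2.75]
midpoint -2.875: f = 0.732422 > 0 → [-2.875, -2.75]
midpoint -2.8125: f = 0.177 > 0 → [-2.8125, -2.75]

0.1770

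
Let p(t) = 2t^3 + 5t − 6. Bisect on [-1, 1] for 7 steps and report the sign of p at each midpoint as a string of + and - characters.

midpoint 0: p = -6 < 0 → [0, 1]
midpoint 0.5: p = -3.25 < 0 → [0.5, 1]
midpoint 0.75: p = -1.40625 < 0 → [0.75, 1]
midpoint 0.875: p = -0.2852 < 0 → [0.875, 1]
midpoint 0.9375: p = 0.3354 > 0 → [0.875, 0.9375]
midpoint 0.90625: p = 0.0198 > 0 → [0.875, 0.90625]
midpoint 0.890625: p = -0.134 < 0 → [0.890625, 0.90625]

----++-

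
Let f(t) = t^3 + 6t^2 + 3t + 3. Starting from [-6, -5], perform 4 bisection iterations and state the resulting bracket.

t = -5.5 gives f = 1.625, positive; keep [-6, -5.5]
t = -5.75 gives f = -5.984375, negative; keep [-5.75, -5.5]
t = -5.625 gives f = -2.009766, negative; keep [-5.625, -5.5]
t = -5.5625 gives f = -0.1506, negative; keep [-5.5625, -5.5]

[-5.5625, -5.5]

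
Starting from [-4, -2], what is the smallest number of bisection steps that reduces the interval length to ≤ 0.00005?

16

Width after n steps is 2/2^n. Need 2^n ≥ 2/0.00005 = 40000.
2^15 = 32768 < 40000 ≤ 2^16 = 65536, so n = 16.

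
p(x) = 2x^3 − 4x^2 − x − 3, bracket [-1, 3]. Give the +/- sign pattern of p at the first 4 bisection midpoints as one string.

m = 1, p(m) = -6 (−); new bracket [1, 3]
m = 2, p(m) = -5 (−); new bracket [2, 3]
m = 2.5, p(m) = 0.75 (+); new bracket [2, 2.5]
m = 2.25, p(m) = -2.7188 (−); new bracket [2.25, 2.5]

--+-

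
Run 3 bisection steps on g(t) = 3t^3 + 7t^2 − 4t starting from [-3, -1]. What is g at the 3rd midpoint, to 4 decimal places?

m = -2, g(m) = 12 (+); new bracket [-3, -2]
m = -2.5, g(m) = 6.875 (+); new bracket [-3, -2.5]
m = -2.75, g(m) = 1.546875 (+); new bracket [-3, -2.75]

1.5469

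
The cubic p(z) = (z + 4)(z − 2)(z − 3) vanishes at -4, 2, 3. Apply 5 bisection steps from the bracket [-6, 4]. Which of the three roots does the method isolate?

-4

z = -1 gives p = 36, positive; keep [-6, -1]
z = -3.5 gives p = 17.875, positive; keep [-6, -3.5]
z = -4.75 gives p = -39.234375, negative; keep [-4.75, -3.5]
z = -4.125 gives p = -5.4551, negative; keep [-4.125, -3.5]
z = -3.8125 gives p = 7.4246, positive; keep [-4.125, -3.8125]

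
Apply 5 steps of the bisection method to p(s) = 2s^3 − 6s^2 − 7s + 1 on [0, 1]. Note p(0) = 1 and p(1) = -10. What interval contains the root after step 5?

[0.125, 0.15625]

midpoint 0.5: p = -3.75 < 0 → [0, 0.5]
midpoint 0.25: p = -1.09375 < 0 → [0, 0.25]
midpoint 0.125: p = 0.035156 > 0 → [0.125, 0.25]
midpoint 0.1875: p = -0.5103 < 0 → [0.125, 0.1875]
midpoint 0.15625: p = -0.2326 < 0 → [0.125, 0.15625]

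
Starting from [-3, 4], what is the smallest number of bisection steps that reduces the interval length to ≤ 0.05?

8

Width after n steps is 7/2^n. Need 2^n ≥ 7/0.05 = 140.
2^7 = 128 < 140 ≤ 2^8 = 256, so n = 8.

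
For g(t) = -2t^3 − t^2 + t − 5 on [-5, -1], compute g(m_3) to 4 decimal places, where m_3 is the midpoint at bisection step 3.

midpoint -3: g = 37 > 0 → [-3, -1]
midpoint -2: g = 5 > 0 → [-2, -1]
midpoint -1.5: g = -2 < 0 → [-2, -1.5]

-2.0000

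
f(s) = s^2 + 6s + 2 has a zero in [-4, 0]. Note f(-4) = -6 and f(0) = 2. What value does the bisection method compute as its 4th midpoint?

-0.25

f(-2) = -6 < 0, so the root lies in [-2, 0]
f(-1) = -3 < 0, so the root lies in [-1, 0]
f(-0.5) = -0.75 < 0, so the root lies in [-0.5, 0]
f(-0.25) = 0.5625 > 0, so the root lies in [-0.5, -0.25]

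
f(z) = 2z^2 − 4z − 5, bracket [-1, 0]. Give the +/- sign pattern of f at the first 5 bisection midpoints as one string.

midpoint -0.5: f = -2.5 < 0 → [-1, -0.5]
midpoint -0.75: f = -0.875 < 0 → [-1, -0.75]
midpoint -0.875: f = 0.03125 > 0 → [-0.875, -0.75]
midpoint -0.8125: f = -0.4297 < 0 → [-0.875, -0.8125]
midpoint -0.84375: f = -0.2012 < 0 → [-0.875, -0.84375]

--+--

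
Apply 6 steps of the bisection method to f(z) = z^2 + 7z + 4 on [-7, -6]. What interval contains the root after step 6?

[-6.375, -6.359375]

m = -6.5, f(m) = 0.75 (+); new bracket [-6.5, -6]
m = -6.25, f(m) = -0.6875 (−); new bracket [-6.5, -6.25]
m = -6.375, f(m) = 0.015625 (+); new bracket [-6.375, -6.25]
m = -6.3125, f(m) = -0.3398 (−); new bracket [-6.375, -6.3125]
m = -6.34375, f(m) = -0.1631 (−); new bracket [-6.375, -6.34375]
m = -6.359375, f(m) = -0.074 (−); new bracket [-6.375, -6.359375]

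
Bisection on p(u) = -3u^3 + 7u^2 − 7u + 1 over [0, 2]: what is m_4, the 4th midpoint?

0.125

u = 1 gives p = -2, negative; keep [0, 1]
u = 0.5 gives p = -1.125, negative; keep [0, 0.5]
u = 0.25 gives p = -0.359375, negative; keep [0, 0.25]
u = 0.125 gives p = 0.2285, positive; keep [0.125, 0.25]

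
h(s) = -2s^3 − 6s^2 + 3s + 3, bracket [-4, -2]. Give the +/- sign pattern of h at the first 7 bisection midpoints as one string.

h(-3) = -6 < 0, so the root lies in [-4, -3]
h(-3.5) = 4.75 > 0, so the root lies in [-3.5, -3]
h(-3.25) = -1.46875 < 0, so the root lies in [-3.5, -3.25]
h(-3.375) = 1.418 > 0, so the root lies in [-3.375, -3.25]
h(-3.3125) = -0.0796 < 0, so the root lies in [-3.375, -3.3125]
h(-3.34375) = 0.6555 > 0, so the root lies in [-3.34375, -3.3125]
h(-3.328125) = 0.2845 > 0, so the root lies in [-3.328125, -3.3125]

-+-+-++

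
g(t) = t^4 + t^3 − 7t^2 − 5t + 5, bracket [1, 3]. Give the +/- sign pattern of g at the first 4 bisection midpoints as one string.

m = 2, g(m) = -9 (−); new bracket [2, 3]
m = 2.5, g(m) = 3.4375 (+); new bracket [2, 2.5]
m = 2.25, g(m) = -4.667969 (−); new bracket [2.25, 2.5]
m = 2.375, g(m) = -1.1462 (−); new bracket [2.375, 2.5]

-+--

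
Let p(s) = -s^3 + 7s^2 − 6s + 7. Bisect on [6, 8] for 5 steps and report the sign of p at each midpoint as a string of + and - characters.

---++

p(7) = -35 < 0, so the root lies in [6, 7]
p(6.5) = -10.875 < 0, so the root lies in [6, 6.5]
p(6.25) = -1.203125 < 0, so the root lies in [6, 6.25]
p(6.125) = 3.0762 > 0, so the root lies in [6.125, 6.25]
p(6.1875) = 0.9817 > 0, so the root lies in [6.1875, 6.25]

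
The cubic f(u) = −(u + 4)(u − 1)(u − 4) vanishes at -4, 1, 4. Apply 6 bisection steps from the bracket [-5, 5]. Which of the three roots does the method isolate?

-4

midpoint 0: f = -16 < 0 → [-5, 0]
midpoint -2.5: f = -34.125 < 0 → [-5, -2.5]
midpoint -3.75: f = -9.203125 < 0 → [-5, -3.75]
midpoint -4.375: f = 16.8809 > 0 → [-4.375, -3.75]
midpoint -4.0625: f = 2.551 > 0 → [-4.0625, -3.75]
midpoint -3.90625: f = -3.6366 < 0 → [-4.0625, -3.90625]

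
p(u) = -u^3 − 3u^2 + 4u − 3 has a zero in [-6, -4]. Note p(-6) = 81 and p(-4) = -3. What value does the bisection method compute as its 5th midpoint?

m = -5, p(m) = 27 (+); new bracket [-5, -4]
m = -4.5, p(m) = 9.375 (+); new bracket [-4.5, -4]
m = -4.25, p(m) = 2.578125 (+); new bracket [-4.25, -4]
m = -4.125, p(m) = -0.3574 (−); new bracket [-4.25, -4.125]
m = -4.1875, p(m) = 1.073 (+); new bracket [-4.1875, -4.125]

-4.1875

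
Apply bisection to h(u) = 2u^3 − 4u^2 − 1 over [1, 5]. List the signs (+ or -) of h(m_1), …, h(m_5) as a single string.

u = 3 gives h = 17, positive; keep [1, 3]
u = 2 gives h = -1, negative; keep [2, 3]
u = 2.5 gives h = 5.25, positive; keep [2, 2.5]
u = 2.25 gives h = 1.5312, positive; keep [2, 2.25]
u = 2.125 gives h = 0.1289, positive; keep [2, 2.125]

+-+++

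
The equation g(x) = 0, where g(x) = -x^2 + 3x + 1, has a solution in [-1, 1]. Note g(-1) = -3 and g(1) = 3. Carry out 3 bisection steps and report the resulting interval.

[-0.5, -0.25]

g(0) = 1 > 0, so the root lies in [-1, 0]
g(-0.5) = -0.75 < 0, so the root lies in [-0.5, 0]
g(-0.25) = 0.1875 > 0, so the root lies in [-0.5, -0.25]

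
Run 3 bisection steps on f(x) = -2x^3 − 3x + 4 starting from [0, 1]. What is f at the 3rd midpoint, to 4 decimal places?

0.0352

m = 0.5, f(m) = 2.25 (+); new bracket [0.5, 1]
m = 0.75, f(m) = 0.90625 (+); new bracket [0.75, 1]
m = 0.875, f(m) = 0.035156 (+); new bracket [0.875, 1]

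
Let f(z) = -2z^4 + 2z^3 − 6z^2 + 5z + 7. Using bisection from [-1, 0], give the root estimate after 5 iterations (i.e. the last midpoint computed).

z = -0.5 gives f = 2.625, positive; keep [-1, -0.5]
z = -0.75 gives f = -1.601562, negative; keep [-0.75, -0.5]
z = -0.625 gives f = 0.737793, positive; keep [-0.75, -0.625]
z = -0.6875 gives f = -0.3701, negative; keep [-0.6875, -0.625]
z = -0.65625 gives f = 0.1986, positive; keep [-0.6875, -0.65625]

-0.65625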